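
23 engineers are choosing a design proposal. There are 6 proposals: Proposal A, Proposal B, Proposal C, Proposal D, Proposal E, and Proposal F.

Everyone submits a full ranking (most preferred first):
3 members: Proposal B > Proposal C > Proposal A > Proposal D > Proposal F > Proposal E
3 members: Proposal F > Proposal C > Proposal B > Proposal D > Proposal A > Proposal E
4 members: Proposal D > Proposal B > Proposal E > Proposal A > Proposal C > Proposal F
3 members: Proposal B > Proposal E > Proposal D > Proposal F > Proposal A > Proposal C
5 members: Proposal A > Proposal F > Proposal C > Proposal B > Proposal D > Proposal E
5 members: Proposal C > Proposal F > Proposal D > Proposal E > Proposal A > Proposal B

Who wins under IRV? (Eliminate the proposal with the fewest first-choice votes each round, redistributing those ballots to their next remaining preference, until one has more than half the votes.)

Round 1: Proposal A 5, Proposal B 6, Proposal C 5, Proposal D 4, Proposal E 0, Proposal F 3. Proposal E eliminated.
Round 2: Proposal A 5, Proposal B 6, Proposal C 5, Proposal D 4, Proposal F 3. Proposal F eliminated.
Round 3: Proposal A 5, Proposal B 6, Proposal C 8, Proposal D 4. Proposal D eliminated.
Round 4: Proposal A 5, Proposal B 10, Proposal C 8. Proposal A eliminated.
Round 5: Proposal B 10, Proposal C 13. Proposal C has a majority (≥12).

Proposal C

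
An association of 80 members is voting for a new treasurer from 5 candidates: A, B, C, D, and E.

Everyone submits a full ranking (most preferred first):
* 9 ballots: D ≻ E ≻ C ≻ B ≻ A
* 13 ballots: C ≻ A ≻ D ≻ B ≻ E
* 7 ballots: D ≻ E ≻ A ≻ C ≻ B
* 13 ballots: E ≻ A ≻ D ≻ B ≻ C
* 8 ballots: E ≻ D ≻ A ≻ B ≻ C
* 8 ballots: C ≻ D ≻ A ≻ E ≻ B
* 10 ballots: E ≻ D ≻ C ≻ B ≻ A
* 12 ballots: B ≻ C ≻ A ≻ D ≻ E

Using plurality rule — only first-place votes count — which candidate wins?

First-place votes: A 0, B 12, C 21, D 16, E 31.

E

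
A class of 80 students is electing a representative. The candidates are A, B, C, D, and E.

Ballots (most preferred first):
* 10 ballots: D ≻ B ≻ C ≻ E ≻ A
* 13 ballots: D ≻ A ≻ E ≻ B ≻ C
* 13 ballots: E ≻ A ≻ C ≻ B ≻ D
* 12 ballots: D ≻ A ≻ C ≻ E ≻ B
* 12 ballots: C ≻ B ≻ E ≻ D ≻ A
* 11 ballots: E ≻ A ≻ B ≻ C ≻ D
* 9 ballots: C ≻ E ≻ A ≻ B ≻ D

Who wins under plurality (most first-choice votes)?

D

First-place votes: A 0, B 0, C 21, D 35, E 24.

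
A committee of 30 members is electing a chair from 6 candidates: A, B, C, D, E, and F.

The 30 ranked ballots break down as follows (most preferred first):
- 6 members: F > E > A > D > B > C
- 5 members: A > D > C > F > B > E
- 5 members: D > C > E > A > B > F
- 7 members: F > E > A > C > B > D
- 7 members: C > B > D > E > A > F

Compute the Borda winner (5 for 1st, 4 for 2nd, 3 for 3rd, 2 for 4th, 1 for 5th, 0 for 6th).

C

A: 6×3 + 5×5 + 5×2 + 7×3 + 7×1 = 81
B: 6×1 + 5×1 + 5×1 + 7×1 + 7×4 = 51
C: 6×0 + 5×3 + 5×4 + 7×2 + 7×5 = 84
D: 6×2 + 5×4 + 5×5 + 7×0 + 7×3 = 78
E: 6×4 + 5×0 + 5×3 + 7×4 + 7×2 = 81
F: 6×5 + 5×2 + 5×0 + 7×5 + 7×0 = 75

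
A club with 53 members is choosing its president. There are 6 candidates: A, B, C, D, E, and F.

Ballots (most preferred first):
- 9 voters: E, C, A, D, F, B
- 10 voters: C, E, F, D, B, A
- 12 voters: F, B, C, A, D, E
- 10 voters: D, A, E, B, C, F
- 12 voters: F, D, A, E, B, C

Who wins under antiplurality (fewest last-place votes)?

Last-place votes: A 10, B 9, C 12, D 0, E 12, F 10.

D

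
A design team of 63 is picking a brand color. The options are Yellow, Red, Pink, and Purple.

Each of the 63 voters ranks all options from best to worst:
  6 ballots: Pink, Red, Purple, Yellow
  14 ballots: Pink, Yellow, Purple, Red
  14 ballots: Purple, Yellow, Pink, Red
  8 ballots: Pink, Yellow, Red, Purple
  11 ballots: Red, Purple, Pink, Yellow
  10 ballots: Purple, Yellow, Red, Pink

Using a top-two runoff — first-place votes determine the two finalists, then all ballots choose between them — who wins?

Purple

Round 1 first-place votes: Yellow 0, Red 11, Pink 28, Purple 24. Pink and Purple advance.
Runoff: Pink is ranked above Purple on 28 ballots, Purple above Pink on 35.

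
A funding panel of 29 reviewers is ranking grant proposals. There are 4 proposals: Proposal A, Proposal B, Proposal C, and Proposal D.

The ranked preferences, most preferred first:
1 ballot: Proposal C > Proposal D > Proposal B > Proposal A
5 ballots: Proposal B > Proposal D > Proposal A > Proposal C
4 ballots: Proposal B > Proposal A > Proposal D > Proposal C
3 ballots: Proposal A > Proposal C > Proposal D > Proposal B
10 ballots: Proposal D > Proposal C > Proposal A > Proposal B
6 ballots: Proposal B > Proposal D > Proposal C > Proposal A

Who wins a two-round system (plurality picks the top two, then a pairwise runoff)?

Round 1 first-place votes: Proposal A 3, Proposal B 15, Proposal C 1, Proposal D 10. Proposal B and Proposal D advance.
Runoff: Proposal B is ranked above Proposal D on 15 ballots, Proposal D above Proposal B on 14.

Proposal B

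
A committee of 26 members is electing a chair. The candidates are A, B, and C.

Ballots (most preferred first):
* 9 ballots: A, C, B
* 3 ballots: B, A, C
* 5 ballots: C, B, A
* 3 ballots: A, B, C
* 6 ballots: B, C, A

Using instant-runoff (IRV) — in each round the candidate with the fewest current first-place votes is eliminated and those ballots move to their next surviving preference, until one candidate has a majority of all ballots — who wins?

Round 1: A 12, B 9, C 5. C eliminated.
Round 2: A 12, B 14. B has a majority (≥14).

B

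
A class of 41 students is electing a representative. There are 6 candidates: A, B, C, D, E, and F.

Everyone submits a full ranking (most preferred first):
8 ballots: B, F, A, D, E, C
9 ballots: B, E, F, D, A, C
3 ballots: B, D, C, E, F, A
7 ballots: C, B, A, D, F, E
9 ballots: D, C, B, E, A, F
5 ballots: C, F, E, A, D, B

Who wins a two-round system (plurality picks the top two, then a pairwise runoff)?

C

Round 1 first-place votes: A 0, B 20, C 12, D 9, E 0, F 0. B and C advance.
Runoff: B is ranked above C on 20 ballots, C above B on 21.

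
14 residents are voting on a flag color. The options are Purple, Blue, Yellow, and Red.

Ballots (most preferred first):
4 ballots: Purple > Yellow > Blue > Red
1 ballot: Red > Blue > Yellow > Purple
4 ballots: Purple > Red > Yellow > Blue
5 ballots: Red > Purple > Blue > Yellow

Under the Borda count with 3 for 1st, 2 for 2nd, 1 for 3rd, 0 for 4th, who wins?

Purple: 4×3 + 1×0 + 4×3 + 5×2 = 34
Blue: 4×1 + 1×2 + 4×0 + 5×1 = 11
Yellow: 4×2 + 1×1 + 4×1 + 5×0 = 13
Red: 4×0 + 1×3 + 4×2 + 5×3 = 26

Purple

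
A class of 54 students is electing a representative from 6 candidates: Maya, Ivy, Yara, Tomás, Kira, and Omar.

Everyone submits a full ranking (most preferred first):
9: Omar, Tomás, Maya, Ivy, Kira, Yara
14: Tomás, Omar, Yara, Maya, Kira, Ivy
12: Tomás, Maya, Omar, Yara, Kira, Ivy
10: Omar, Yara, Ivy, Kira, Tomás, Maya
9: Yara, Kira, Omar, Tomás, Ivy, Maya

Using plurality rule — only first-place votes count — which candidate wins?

First-place votes: Maya 0, Ivy 0, Yara 9, Tomás 26, Kira 0, Omar 19.

Tomás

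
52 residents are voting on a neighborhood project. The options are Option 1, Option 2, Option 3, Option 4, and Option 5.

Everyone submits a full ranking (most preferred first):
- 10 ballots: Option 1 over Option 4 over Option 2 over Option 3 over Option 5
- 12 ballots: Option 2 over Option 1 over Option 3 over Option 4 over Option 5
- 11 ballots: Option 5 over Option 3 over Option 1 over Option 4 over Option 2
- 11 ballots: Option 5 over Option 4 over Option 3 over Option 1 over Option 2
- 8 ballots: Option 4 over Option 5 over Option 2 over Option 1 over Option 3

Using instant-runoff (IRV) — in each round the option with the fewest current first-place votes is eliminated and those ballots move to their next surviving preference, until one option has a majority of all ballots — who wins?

Round 1: Option 1 10, Option 2 12, Option 3 0, Option 4 8, Option 5 22. Option 3 eliminated.
Round 2: Option 1 10, Option 2 12, Option 4 8, Option 5 22. Option 4 eliminated.
Round 3: Option 1 10, Option 2 12, Option 5 30. Option 5 has a majority (≥27).

Option 5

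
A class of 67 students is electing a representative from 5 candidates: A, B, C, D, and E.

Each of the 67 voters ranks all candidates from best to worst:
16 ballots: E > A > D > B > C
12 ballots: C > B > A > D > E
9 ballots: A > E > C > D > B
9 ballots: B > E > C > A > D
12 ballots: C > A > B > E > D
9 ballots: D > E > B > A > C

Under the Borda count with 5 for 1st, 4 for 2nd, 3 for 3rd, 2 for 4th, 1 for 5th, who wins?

A: 16×4 + 12×3 + 9×5 + 9×2 + 12×4 + 9×2 = 229
B: 16×2 + 12×4 + 9×1 + 9×5 + 12×3 + 9×3 = 197
C: 16×1 + 12×5 + 9×3 + 9×3 + 12×5 + 9×1 = 199
D: 16×3 + 12×2 + 9×2 + 9×1 + 12×1 + 9×5 = 156
E: 16×5 + 12×1 + 9×4 + 9×4 + 12×2 + 9×4 = 224

A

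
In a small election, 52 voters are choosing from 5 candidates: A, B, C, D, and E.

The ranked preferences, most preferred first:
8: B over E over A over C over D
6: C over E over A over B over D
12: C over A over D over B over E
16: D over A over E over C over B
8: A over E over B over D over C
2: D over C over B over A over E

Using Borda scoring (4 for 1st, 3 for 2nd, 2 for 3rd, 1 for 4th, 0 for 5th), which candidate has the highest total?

A

A: 8×2 + 6×2 + 12×3 + 16×3 + 8×4 + 2×1 = 146
B: 8×4 + 6×1 + 12×1 + 16×0 + 8×2 + 2×2 = 70
C: 8×1 + 6×4 + 12×4 + 16×1 + 8×0 + 2×3 = 102
D: 8×0 + 6×0 + 12×2 + 16×4 + 8×1 + 2×4 = 104
E: 8×3 + 6×3 + 12×0 + 16×2 + 8×3 + 2×0 = 98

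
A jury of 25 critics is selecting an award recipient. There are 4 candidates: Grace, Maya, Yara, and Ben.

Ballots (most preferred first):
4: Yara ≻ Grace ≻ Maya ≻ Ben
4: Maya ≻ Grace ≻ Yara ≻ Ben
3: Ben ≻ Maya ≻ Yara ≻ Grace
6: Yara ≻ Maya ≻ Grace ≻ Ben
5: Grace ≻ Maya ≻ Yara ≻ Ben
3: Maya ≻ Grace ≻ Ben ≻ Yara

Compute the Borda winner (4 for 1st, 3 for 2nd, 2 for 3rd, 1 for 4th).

Grace: 4×3 + 4×3 + 3×1 + 6×2 + 5×4 + 3×3 = 68
Maya: 4×2 + 4×4 + 3×3 + 6×3 + 5×3 + 3×4 = 78
Yara: 4×4 + 4×2 + 3×2 + 6×4 + 5×2 + 3×1 = 67
Ben: 4×1 + 4×1 + 3×4 + 6×1 + 5×1 + 3×2 = 37

Maya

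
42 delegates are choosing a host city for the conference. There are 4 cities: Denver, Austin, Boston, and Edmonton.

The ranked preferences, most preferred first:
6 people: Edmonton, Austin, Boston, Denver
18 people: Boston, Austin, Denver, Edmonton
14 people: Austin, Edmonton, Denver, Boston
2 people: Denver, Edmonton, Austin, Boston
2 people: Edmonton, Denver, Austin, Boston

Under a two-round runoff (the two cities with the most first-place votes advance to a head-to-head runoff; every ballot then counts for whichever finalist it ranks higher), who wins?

Round 1 first-place votes: Denver 2, Austin 14, Boston 18, Edmonton 8. Boston and Austin advance.
Runoff: Boston is ranked above Austin on 18 ballots, Austin above Boston on 24.

Austin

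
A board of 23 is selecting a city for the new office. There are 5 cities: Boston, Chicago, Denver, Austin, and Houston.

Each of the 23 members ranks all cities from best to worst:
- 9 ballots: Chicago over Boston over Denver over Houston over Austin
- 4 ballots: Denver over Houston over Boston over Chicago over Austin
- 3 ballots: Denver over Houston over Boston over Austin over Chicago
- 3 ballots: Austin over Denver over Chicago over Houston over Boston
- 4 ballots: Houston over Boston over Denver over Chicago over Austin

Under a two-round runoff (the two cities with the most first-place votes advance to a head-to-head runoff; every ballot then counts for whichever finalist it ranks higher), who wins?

Denver

Round 1 first-place votes: Boston 0, Chicago 9, Denver 7, Austin 3, Houston 4. Chicago and Denver advance.
Runoff: Chicago is ranked above Denver on 9 ballots, Denver above Chicago on 14.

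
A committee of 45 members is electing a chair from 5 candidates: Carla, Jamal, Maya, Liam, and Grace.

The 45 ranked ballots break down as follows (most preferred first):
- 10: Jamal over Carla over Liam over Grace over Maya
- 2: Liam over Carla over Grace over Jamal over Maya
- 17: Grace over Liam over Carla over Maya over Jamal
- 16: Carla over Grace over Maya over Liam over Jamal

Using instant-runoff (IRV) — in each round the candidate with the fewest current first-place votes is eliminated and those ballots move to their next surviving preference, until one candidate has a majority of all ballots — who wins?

Round 1: Carla 16, Jamal 10, Maya 0, Liam 2, Grace 17. Maya eliminated.
Round 2: Carla 16, Jamal 10, Liam 2, Grace 17. Liam eliminated.
Round 3: Carla 18, Jamal 10, Grace 17. Jamal eliminated.
Round 4: Carla 28, Grace 17. Carla has a majority (≥23).

Carla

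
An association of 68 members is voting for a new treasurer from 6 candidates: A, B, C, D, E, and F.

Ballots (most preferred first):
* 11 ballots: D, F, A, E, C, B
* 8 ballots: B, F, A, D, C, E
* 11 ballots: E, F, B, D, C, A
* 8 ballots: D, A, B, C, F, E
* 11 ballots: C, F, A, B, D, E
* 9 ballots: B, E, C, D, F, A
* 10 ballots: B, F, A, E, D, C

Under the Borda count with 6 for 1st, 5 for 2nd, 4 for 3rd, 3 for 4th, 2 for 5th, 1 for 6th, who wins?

F

A: 11×4 + 8×4 + 11×1 + 8×5 + 11×4 + 9×1 + 10×4 = 220
B: 11×1 + 8×6 + 11×4 + 8×4 + 11×3 + 9×6 + 10×6 = 282
C: 11×2 + 8×2 + 11×2 + 8×3 + 11×6 + 9×4 + 10×1 = 196
D: 11×6 + 8×3 + 11×3 + 8×6 + 11×2 + 9×3 + 10×2 = 240
E: 11×3 + 8×1 + 11×6 + 8×1 + 11×1 + 9×5 + 10×3 = 201
F: 11×5 + 8×5 + 11×5 + 8×2 + 11×5 + 9×2 + 10×5 = 289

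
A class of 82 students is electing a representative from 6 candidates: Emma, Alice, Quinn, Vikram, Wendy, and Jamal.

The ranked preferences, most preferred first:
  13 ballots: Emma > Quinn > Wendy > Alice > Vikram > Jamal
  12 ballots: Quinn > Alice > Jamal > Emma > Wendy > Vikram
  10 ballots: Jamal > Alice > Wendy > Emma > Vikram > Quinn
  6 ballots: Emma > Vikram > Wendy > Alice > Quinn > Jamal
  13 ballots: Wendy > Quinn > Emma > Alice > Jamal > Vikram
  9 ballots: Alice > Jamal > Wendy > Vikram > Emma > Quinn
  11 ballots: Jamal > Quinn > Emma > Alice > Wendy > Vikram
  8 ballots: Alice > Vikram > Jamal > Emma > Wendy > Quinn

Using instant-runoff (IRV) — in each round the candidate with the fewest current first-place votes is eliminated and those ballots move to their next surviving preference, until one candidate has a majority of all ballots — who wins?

Emma

Round 1: Emma 19, Alice 17, Quinn 12, Vikram 0, Wendy 13, Jamal 21. Vikram eliminated.
Round 2: Emma 19, Alice 17, Quinn 12, Wendy 13, Jamal 21. Quinn eliminated.
Round 3: Emma 19, Alice 29, Wendy 13, Jamal 21. Wendy eliminated.
Round 4: Emma 32, Alice 29, Jamal 21. Jamal eliminated.
Round 5: Emma 43, Alice 39. Emma has a majority (≥42).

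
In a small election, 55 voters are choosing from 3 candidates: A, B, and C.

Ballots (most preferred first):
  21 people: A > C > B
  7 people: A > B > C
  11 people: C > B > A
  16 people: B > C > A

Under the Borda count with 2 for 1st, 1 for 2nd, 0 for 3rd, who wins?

C

A: 21×2 + 7×2 + 11×0 + 16×0 = 56
B: 21×0 + 7×1 + 11×1 + 16×2 = 50
C: 21×1 + 7×0 + 11×2 + 16×1 = 59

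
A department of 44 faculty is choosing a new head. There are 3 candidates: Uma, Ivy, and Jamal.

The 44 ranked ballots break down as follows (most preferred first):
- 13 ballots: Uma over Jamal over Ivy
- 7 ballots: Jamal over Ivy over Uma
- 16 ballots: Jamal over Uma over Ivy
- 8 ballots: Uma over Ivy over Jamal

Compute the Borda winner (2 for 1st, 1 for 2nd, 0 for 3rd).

Uma: 13×2 + 7×0 + 16×1 + 8×2 = 58
Ivy: 13×0 + 7×1 + 16×0 + 8×1 = 15
Jamal: 13×1 + 7×2 + 16×2 + 8×0 = 59

Jamal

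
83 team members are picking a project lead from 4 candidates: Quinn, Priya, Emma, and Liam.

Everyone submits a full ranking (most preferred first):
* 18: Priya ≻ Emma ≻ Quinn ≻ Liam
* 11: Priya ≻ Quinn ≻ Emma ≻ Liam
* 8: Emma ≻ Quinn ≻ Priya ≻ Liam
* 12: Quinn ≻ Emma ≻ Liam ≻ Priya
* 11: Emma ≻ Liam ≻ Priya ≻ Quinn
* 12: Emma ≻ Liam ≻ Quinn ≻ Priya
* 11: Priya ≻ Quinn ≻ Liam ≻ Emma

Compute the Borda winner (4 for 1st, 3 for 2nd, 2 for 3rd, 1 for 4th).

Quinn: 18×2 + 11×3 + 8×3 + 12×4 + 11×1 + 12×2 + 11×3 = 209
Priya: 18×4 + 11×4 + 8×2 + 12×1 + 11×2 + 12×1 + 11×4 = 222
Emma: 18×3 + 11×2 + 8×4 + 12×3 + 11×4 + 12×4 + 11×1 = 247
Liam: 18×1 + 11×1 + 8×1 + 12×2 + 11×3 + 12×3 + 11×2 = 152

Emma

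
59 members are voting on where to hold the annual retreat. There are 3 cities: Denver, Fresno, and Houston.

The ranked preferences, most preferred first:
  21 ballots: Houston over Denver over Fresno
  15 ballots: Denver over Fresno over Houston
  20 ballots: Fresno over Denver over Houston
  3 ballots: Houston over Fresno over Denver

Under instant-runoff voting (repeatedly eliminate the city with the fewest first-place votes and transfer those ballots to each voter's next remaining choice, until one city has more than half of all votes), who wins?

Fresno

Round 1: Denver 15, Fresno 20, Houston 24. Denver eliminated.
Round 2: Fresno 35, Houston 24. Fresno has a majority (≥30).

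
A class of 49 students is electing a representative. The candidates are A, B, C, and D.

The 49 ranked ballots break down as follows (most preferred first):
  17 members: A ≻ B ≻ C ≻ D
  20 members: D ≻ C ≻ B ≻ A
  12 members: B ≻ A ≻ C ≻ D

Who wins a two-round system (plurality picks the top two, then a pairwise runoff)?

A

Round 1 first-place votes: A 17, B 12, C 0, D 20. D and A advance.
Runoff: D is ranked above A on 20 ballots, A above D on 29.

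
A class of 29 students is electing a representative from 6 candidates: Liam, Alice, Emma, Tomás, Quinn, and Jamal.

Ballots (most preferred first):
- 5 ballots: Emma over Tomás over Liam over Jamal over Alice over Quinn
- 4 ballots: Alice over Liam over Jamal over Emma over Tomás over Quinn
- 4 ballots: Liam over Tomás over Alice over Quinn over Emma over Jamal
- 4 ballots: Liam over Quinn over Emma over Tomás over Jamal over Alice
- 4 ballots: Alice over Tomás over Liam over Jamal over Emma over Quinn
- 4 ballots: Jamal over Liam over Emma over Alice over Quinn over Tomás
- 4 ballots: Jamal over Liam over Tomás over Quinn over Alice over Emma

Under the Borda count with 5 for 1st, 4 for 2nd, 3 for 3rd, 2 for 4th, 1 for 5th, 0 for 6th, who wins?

Liam: 5×3 + 4×4 + 4×5 + 4×5 + 4×3 + 4×4 + 4×4 = 115
Alice: 5×1 + 4×5 + 4×3 + 4×0 + 4×5 + 4×2 + 4×1 = 69
Emma: 5×5 + 4×2 + 4×1 + 4×3 + 4×1 + 4×3 + 4×0 = 65
Tomás: 5×4 + 4×1 + 4×4 + 4×2 + 4×4 + 4×0 + 4×3 = 76
Quinn: 5×0 + 4×0 + 4×2 + 4×4 + 4×0 + 4×1 + 4×2 = 36
Jamal: 5×2 + 4×3 + 4×0 + 4×1 + 4×2 + 4×5 + 4×5 = 74

Liam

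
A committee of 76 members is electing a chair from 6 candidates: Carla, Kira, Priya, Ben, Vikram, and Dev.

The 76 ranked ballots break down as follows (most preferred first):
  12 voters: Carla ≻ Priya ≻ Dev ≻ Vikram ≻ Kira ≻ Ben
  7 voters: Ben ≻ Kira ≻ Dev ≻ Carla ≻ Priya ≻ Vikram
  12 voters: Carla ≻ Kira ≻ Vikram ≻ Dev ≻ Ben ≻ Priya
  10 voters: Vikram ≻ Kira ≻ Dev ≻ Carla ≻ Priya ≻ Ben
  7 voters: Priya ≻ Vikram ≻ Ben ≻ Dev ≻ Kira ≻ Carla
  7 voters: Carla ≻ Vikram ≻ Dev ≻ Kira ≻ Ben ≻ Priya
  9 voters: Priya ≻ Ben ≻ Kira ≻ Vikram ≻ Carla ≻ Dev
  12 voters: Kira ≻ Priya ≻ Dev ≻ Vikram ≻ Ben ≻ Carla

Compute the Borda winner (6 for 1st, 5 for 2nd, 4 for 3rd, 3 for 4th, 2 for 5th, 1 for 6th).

Kira

Carla: 12×6 + 7×3 + 12×6 + 10×3 + 7×1 + 7×6 + 9×2 + 12×1 = 274
Kira: 12×2 + 7×5 + 12×5 + 10×5 + 7×2 + 7×3 + 9×4 + 12×6 = 312
Priya: 12×5 + 7×2 + 12×1 + 10×2 + 7×6 + 7×1 + 9×6 + 12×5 = 269
Ben: 12×1 + 7×6 + 12×2 + 10×1 + 7×4 + 7×2 + 9×5 + 12×2 = 199
Vikram: 12×3 + 7×1 + 12×4 + 10×6 + 7×5 + 7×5 + 9×3 + 12×3 = 284
Dev: 12×4 + 7×4 + 12×3 + 10×4 + 7×3 + 7×4 + 9×1 + 12×4 = 258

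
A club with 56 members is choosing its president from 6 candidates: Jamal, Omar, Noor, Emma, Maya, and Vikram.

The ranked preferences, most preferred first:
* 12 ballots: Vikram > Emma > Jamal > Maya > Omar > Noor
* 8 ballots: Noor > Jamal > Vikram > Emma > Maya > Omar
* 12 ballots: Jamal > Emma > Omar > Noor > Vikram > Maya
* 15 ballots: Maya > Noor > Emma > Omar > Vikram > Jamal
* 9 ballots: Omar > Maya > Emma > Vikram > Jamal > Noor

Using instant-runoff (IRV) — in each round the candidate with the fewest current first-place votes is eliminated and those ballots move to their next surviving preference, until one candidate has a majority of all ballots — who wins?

Jamal

Round 1: Jamal 12, Omar 9, Noor 8, Emma 0, Maya 15, Vikram 12. Emma eliminated.
Round 2: Jamal 12, Omar 9, Noor 8, Maya 15, Vikram 12. Noor eliminated.
Round 3: Jamal 20, Omar 9, Maya 15, Vikram 12. Omar eliminated.
Round 4: Jamal 20, Maya 24, Vikram 12. Vikram eliminated.
Round 5: Jamal 32, Maya 24. Jamal has a majority (≥29).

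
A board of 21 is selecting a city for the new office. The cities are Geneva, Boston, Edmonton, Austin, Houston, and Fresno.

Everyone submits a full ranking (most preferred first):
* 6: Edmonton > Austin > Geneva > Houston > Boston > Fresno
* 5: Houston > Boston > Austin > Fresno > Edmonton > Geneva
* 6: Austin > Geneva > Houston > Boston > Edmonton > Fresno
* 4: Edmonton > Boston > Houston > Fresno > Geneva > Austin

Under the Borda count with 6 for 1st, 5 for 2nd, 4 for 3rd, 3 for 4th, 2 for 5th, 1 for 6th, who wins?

Austin

Geneva: 6×4 + 5×1 + 6×5 + 4×2 = 67
Boston: 6×2 + 5×5 + 6×3 + 4×5 = 75
Edmonton: 6×6 + 5×2 + 6×2 + 4×6 = 82
Austin: 6×5 + 5×4 + 6×6 + 4×1 = 90
Houston: 6×3 + 5×6 + 6×4 + 4×4 = 88
Fresno: 6×1 + 5×3 + 6×1 + 4×3 = 39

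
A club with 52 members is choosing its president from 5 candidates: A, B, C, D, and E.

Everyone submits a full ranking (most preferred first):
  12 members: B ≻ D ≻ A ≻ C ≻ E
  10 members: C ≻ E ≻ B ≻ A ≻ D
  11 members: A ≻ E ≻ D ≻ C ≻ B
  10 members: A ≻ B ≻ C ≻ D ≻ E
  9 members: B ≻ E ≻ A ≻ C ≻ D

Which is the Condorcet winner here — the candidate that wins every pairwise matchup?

B

B vs A: 31–21
B vs C: 31–21
B vs D: 41–11
B vs E: 31–21
B beats every other candidate.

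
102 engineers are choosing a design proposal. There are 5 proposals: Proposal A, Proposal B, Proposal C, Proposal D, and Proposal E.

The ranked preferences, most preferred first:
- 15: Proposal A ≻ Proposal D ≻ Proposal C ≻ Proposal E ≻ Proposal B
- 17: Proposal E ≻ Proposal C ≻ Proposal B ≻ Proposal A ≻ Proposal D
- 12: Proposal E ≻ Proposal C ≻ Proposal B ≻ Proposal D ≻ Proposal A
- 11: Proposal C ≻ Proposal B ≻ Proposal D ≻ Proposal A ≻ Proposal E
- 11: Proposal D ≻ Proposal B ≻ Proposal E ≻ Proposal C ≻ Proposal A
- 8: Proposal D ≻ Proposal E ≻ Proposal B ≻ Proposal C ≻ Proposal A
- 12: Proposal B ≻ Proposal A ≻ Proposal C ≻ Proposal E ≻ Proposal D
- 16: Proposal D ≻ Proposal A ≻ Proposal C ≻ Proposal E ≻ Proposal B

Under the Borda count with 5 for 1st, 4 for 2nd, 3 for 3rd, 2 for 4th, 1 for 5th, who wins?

Proposal C

Proposal A: 15×5 + 17×2 + 12×1 + 11×2 + 11×1 + 8×1 + 12×4 + 16×4 = 274
Proposal B: 15×1 + 17×3 + 12×3 + 11×4 + 11×4 + 8×3 + 12×5 + 16×1 = 290
Proposal C: 15×3 + 17×4 + 12×4 + 11×5 + 11×2 + 8×2 + 12×3 + 16×3 = 338
Proposal D: 15×4 + 17×1 + 12×2 + 11×3 + 11×5 + 8×5 + 12×1 + 16×5 = 321
Proposal E: 15×2 + 17×5 + 12×5 + 11×1 + 11×3 + 8×4 + 12×2 + 16×2 = 307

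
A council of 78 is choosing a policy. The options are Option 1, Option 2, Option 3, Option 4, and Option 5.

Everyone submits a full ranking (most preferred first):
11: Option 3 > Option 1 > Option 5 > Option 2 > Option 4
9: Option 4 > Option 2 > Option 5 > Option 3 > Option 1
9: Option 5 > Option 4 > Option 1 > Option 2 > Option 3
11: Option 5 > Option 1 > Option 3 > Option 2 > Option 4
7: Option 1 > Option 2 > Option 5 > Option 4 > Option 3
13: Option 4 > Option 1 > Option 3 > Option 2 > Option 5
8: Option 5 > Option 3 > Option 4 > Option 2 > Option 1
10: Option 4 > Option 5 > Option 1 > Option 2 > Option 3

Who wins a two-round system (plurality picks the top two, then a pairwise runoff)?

Round 1 first-place votes: Option 1 7, Option 2 0, Option 3 11, Option 4 32, Option 5 28. Option 4 and Option 5 advance.
Runoff: Option 4 is ranked above Option 5 on 32 ballots, Option 5 above Option 4 on 46.

Option 5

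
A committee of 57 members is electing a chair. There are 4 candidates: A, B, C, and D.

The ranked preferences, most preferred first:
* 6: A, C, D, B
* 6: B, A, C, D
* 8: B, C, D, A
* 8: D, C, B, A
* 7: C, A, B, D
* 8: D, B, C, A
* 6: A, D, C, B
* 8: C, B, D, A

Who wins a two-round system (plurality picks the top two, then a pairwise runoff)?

Round 1 first-place votes: A 12, B 14, C 15, D 16. D and C advance.
Runoff: D is ranked above C on 22 ballots, C above D on 35.

C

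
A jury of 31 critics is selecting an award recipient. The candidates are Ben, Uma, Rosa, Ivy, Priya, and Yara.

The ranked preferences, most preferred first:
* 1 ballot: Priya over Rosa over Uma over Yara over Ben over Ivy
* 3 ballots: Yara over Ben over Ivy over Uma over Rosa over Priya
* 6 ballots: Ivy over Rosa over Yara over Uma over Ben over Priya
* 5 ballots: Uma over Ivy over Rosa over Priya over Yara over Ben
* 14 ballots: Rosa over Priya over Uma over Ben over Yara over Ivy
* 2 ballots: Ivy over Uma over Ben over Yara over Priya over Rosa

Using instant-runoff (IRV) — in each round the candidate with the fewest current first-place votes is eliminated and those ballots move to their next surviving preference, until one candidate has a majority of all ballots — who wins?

Ivy

Round 1: Ben 0, Uma 5, Rosa 14, Ivy 8, Priya 1, Yara 3. Ben eliminated.
Round 2: Uma 5, Rosa 14, Ivy 8, Priya 1, Yara 3. Priya eliminated.
Round 3: Uma 5, Rosa 15, Ivy 8, Yara 3. Yara eliminated.
Round 4: Uma 5, Rosa 15, Ivy 11. Uma eliminated.
Round 5: Rosa 15, Ivy 16. Ivy has a majority (≥16).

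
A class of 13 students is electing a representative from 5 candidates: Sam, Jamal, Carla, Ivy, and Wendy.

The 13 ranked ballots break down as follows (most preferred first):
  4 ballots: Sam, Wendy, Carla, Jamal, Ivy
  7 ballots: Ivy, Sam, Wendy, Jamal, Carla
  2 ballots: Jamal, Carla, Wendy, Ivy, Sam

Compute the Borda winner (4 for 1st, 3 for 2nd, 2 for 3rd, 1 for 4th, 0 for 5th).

Sam

Sam: 4×4 + 7×3 + 2×0 = 37
Jamal: 4×1 + 7×1 + 2×4 = 19
Carla: 4×2 + 7×0 + 2×3 = 14
Ivy: 4×0 + 7×4 + 2×1 = 30
Wendy: 4×3 + 7×2 + 2×2 = 30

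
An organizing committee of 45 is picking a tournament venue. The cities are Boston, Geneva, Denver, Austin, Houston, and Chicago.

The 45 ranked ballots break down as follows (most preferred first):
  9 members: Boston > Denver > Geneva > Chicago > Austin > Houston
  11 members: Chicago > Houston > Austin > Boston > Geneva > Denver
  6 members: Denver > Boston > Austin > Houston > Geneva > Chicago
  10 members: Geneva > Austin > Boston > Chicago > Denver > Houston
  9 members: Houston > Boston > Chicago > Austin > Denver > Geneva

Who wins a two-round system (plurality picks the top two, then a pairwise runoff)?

Geneva

Round 1 first-place votes: Boston 9, Geneva 10, Denver 6, Austin 0, Houston 9, Chicago 11. Chicago and Geneva advance.
Runoff: Chicago is ranked above Geneva on 20 ballots, Geneva above Chicago on 25.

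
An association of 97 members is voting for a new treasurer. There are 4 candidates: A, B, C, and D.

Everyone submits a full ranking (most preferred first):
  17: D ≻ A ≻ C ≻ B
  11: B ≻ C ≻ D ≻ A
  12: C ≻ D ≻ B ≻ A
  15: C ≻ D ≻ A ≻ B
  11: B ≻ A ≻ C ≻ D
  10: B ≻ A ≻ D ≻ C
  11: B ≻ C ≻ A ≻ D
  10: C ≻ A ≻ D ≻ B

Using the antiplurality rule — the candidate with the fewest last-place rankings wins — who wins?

Last-place votes: A 23, B 42, C 10, D 22.

C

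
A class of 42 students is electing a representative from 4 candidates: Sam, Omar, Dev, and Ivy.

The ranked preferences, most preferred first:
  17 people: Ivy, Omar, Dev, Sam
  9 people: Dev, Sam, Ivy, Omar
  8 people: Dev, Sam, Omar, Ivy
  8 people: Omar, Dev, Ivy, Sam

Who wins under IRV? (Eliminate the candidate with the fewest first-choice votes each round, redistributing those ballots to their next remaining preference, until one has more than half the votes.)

Round 1: Sam 0, Omar 8, Dev 17, Ivy 17. Sam eliminated.
Round 2: Omar 8, Dev 17, Ivy 17. Omar eliminated.
Round 3: Dev 25, Ivy 17. Dev has a majority (≥22).

Dev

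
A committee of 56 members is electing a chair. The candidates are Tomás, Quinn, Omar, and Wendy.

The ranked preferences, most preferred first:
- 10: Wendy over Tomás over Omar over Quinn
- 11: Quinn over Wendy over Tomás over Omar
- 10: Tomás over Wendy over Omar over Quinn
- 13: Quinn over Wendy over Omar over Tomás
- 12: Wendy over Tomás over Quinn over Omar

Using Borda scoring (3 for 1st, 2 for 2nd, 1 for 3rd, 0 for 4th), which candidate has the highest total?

Wendy

Tomás: 10×2 + 11×1 + 10×3 + 13×0 + 12×2 = 85
Quinn: 10×0 + 11×3 + 10×0 + 13×3 + 12×1 = 84
Omar: 10×1 + 11×0 + 10×1 + 13×1 + 12×0 = 33
Wendy: 10×3 + 11×2 + 10×2 + 13×2 + 12×3 = 134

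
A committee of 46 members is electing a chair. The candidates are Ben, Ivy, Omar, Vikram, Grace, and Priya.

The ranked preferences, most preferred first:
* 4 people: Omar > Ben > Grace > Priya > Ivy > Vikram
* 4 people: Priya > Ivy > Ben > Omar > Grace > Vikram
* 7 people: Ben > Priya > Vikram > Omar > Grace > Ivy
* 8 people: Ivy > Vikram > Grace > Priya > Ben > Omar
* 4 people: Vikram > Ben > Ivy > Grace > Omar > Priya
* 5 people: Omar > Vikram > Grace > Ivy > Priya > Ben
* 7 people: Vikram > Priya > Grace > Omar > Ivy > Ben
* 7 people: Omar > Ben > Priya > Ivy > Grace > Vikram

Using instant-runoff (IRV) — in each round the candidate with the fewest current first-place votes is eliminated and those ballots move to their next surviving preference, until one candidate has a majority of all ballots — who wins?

Vikram

Round 1: Ben 7, Ivy 8, Omar 16, Vikram 11, Grace 0, Priya 4. Grace eliminated.
Round 2: Ben 7, Ivy 8, Omar 16, Vikram 11, Priya 4. Priya eliminated.
Round 3: Ben 7, Ivy 12, Omar 16, Vikram 11. Ben eliminated.
Round 4: Ivy 12, Omar 16, Vikram 18. Ivy eliminated.
Round 5: Omar 20, Vikram 26. Vikram has a majority (≥24).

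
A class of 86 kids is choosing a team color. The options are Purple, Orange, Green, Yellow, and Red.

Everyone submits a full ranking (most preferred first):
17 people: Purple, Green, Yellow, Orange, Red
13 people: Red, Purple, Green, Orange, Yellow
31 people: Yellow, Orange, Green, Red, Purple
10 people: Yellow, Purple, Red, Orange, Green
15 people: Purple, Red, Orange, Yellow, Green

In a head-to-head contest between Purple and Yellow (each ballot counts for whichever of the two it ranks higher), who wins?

Purple

Purple is ranked above Yellow on 45 ballots; Yellow above Purple on 41.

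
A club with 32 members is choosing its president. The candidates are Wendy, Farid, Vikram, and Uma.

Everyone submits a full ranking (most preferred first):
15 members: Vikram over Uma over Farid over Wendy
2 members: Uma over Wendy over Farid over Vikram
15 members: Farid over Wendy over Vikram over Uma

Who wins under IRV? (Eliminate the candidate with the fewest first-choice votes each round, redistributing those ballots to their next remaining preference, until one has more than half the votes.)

Farid

Round 1: Wendy 0, Farid 15, Vikram 15, Uma 2. Wendy eliminated.
Round 2: Farid 15, Vikram 15, Uma 2. Uma eliminated.
Round 3: Farid 17, Vikram 15. Farid has a majority (≥17).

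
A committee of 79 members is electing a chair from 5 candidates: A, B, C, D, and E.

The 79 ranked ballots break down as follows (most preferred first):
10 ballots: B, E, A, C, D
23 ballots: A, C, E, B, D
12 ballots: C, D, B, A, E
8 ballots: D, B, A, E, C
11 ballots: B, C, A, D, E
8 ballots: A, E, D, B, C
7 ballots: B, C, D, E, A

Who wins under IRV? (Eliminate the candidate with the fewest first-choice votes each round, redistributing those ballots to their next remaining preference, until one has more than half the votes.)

Round 1: A 31, B 28, C 12, D 8, E 0. E eliminated.
Round 2: A 31, B 28, C 12, D 8. D eliminated.
Round 3: A 31, B 36, C 12. C eliminated.
Round 4: A 31, B 48. B has a majority (≥40).

B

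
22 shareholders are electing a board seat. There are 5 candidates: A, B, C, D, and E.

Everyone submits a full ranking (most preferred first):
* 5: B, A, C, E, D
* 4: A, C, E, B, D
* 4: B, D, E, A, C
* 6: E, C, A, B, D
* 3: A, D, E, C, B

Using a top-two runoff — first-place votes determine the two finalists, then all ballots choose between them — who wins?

A

Round 1 first-place votes: A 7, B 9, C 0, D 0, E 6. B and A advance.
Runoff: B is ranked above A on 9 ballots, A above B on 13.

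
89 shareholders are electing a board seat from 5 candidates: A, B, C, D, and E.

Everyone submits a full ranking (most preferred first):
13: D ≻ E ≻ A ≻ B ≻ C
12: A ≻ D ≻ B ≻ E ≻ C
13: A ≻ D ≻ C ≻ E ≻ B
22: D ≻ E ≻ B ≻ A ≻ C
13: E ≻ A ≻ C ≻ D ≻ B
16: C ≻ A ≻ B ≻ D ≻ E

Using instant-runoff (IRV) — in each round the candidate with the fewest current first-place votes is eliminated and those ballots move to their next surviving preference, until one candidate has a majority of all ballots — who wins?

Round 1: A 25, B 0, C 16, D 35, E 13. B eliminated.
Round 2: A 25, C 16, D 35, E 13. E eliminated.
Round 3: A 38, C 16, D 35. C eliminated.
Round 4: A 54, D 35. A has a majority (≥45).

A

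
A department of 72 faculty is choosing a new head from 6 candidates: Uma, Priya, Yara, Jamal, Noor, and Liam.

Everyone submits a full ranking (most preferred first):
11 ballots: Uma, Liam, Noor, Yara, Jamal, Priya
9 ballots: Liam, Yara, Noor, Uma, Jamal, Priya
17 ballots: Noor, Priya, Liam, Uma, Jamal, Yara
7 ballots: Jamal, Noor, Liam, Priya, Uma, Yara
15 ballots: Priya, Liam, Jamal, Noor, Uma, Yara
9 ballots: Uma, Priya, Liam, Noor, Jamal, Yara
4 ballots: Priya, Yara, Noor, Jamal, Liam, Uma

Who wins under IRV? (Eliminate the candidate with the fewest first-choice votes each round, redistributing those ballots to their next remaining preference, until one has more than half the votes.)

Round 1: Uma 20, Priya 19, Yara 0, Jamal 7, Noor 17, Liam 9. Yara eliminated.
Round 2: Uma 20, Priya 19, Jamal 7, Noor 17, Liam 9. Jamal eliminated.
Round 3: Uma 20, Priya 19, Noor 24, Liam 9. Liam eliminated.
Round 4: Uma 20, Priya 19, Noor 33. Priya eliminated.
Round 5: Uma 20, Noor 52. Noor has a majority (≥37).

Noor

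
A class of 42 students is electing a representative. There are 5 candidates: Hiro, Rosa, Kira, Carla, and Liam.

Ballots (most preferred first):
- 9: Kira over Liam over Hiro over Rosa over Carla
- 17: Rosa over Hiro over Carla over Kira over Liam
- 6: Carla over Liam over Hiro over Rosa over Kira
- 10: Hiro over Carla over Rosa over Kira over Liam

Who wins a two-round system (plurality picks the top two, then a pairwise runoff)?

Hiro

Round 1 first-place votes: Hiro 10, Rosa 17, Kira 9, Carla 6, Liam 0. Rosa and Hiro advance.
Runoff: Rosa is ranked above Hiro on 17 ballots, Hiro above Rosa on 25.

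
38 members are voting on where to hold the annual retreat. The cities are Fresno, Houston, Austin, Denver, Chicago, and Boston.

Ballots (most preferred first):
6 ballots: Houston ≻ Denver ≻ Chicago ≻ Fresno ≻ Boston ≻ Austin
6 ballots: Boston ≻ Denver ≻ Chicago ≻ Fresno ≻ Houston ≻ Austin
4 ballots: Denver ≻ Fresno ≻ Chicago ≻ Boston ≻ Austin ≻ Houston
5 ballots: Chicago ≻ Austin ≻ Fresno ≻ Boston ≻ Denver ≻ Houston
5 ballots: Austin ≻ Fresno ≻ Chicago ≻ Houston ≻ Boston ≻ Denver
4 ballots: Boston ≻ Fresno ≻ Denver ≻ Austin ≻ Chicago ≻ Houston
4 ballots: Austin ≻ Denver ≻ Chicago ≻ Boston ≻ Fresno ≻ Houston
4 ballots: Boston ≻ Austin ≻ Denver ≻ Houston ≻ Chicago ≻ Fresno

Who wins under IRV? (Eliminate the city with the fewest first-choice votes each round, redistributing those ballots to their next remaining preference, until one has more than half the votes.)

Round 1: Fresno 0, Houston 6, Austin 9, Denver 4, Chicago 5, Boston 14. Fresno eliminated.
Round 2: Houston 6, Austin 9, Denver 4, Chicago 5, Boston 14. Denver eliminated.
Round 3: Houston 6, Austin 9, Chicago 9, Boston 14. Houston eliminated.
Round 4: Austin 9, Chicago 15, Boston 14. Austin eliminated.
Round 5: Chicago 24, Boston 14. Chicago has a majority (≥20).

Chicago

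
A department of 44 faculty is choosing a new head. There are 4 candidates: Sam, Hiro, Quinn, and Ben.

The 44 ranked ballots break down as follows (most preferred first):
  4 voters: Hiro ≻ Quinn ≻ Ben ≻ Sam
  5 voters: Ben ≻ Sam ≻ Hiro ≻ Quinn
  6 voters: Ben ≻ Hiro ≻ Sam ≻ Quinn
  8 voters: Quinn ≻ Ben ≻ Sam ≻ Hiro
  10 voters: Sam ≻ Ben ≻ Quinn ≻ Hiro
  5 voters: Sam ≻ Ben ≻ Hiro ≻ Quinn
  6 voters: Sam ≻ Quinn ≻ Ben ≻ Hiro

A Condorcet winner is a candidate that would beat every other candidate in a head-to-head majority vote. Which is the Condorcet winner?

Ben vs Sam: 23–21
Ben vs Hiro: 40–4
Ben vs Quinn: 26–18
Ben beats every other candidate.

Ben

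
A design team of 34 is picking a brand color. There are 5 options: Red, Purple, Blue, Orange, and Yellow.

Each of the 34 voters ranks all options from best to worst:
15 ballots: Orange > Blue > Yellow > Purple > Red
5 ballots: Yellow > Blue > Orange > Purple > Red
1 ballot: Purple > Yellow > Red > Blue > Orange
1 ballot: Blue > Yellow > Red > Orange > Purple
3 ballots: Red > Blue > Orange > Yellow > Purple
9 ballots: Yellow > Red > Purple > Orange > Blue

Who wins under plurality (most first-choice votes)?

Orange

First-place votes: Red 3, Purple 1, Blue 1, Orange 15, Yellow 14.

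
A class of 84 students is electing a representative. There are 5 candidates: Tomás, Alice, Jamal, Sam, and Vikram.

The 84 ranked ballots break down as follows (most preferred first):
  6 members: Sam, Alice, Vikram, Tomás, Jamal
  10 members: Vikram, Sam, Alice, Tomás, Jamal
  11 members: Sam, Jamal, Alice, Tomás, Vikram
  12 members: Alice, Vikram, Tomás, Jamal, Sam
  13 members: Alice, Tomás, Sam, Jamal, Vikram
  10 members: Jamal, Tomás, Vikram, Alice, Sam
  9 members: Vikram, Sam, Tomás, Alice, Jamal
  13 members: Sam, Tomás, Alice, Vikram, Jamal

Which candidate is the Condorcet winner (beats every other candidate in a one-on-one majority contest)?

Sam vs Tomás: 49–35
Sam vs Alice: 49–35
Sam vs Jamal: 62–22
Sam vs Vikram: 43–41
Sam beats every other candidate.

Sam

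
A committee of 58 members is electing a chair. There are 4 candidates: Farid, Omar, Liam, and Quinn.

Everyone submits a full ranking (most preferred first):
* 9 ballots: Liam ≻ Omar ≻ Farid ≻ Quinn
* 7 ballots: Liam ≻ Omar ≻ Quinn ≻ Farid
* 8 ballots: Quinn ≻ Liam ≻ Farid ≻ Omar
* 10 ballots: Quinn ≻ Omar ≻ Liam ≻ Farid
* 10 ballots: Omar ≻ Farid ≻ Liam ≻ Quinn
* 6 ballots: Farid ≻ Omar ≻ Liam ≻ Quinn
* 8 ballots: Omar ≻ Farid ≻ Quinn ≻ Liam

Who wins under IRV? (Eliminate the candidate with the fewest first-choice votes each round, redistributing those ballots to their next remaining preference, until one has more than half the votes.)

Omar

Round 1: Farid 6, Omar 18, Liam 16, Quinn 18. Farid eliminated.
Round 2: Omar 24, Liam 16, Quinn 18. Liam eliminated.
Round 3: Omar 40, Quinn 18. Omar has a majority (≥30).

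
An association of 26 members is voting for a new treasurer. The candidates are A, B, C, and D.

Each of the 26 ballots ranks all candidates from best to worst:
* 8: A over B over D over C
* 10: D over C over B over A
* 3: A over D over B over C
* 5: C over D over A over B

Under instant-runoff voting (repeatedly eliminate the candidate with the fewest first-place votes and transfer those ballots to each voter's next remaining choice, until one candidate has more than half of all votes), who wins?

D

Round 1: A 11, B 0, C 5, D 10. B eliminated.
Round 2: A 11, C 5, D 10. C eliminated.
Round 3: A 11, D 15. D has a majority (≥14).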